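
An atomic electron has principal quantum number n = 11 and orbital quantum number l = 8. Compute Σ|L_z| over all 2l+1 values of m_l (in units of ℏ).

Σ|L_z| = 72 ℏ

m_l runs from −8 to 8, i.e. {-8, -7, -6, -5, -4, -3, -2, -1, 0, 1, 2, 3, 4, 5, 6, 7, 8}.
Σ|m_l| = l(l+1) = 72.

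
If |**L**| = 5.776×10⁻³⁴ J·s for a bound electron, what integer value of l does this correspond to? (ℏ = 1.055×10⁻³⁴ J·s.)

l = 5

Dividing by ℏ: |L|/ℏ ≈ 5.475.
(|L|/ℏ)² = l(l+1) ≈ 29.97 ⇒ l = 5.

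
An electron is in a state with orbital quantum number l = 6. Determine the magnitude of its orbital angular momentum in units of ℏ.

|L| = ℏ√(l(l+1)) = ℏ√(6·7) = √42 ℏ

|L| = √42 ℏ ≈ 6.481ℏ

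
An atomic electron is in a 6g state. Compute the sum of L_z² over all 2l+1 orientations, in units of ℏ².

For 6g, l = 4.
The allowed m_l values are -4, -3, -2, -1, 0, 1, 2, 3, 4.
Summing m² from −4 to 4: Σ m_l² = 60.

Σ(L_z)² = 60 ℏ²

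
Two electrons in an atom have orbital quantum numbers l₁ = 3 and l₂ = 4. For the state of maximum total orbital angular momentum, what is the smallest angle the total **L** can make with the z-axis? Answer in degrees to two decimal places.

θ_min ≈ 20.70°

By the triangle rule, |l₁ − l₂| ≤ L ≤ l₁ + l₂.
So L can be 1, 2, 3, 4, 5, 6, 7.
The maximum is L = 7, with |L_tot| = ℏ√(7·8) = 2√14 ℏ.
The minimum angle with z is arccos(7/√56) ≈ 20.70°.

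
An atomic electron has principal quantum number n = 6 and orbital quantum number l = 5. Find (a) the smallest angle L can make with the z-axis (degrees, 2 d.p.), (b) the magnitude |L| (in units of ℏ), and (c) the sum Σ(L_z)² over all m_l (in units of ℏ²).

θ_min ≈ 24.09°; |L| = √30 ℏ ≈ 5.477ℏ; Σ(L_z)² = 110 ℏ²

cos θ_min = 5/√30, so θ_min ≈ 24.09°.
|L| = ℏ√(5·6) = √30 ℏ ≈ 5.477ℏ.
Σ m_l² = 110, so Σ(L_z)² = 110 ℏ².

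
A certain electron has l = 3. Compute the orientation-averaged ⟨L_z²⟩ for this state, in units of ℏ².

m_l ∈ {-3, -2, -1, 0, 1, 2, 3}.
⟨L_z²⟩ = ℏ²·(Σ m_l²)/(2l+1) = ℏ²·28/7 = 4ℏ².

⟨L_z²⟩ = 4 ℏ²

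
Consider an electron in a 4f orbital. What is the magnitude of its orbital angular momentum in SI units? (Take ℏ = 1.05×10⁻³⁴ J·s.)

The 4f subshell has l = 3.
|L| = ℏ√(l(l+1)) = ℏ√(3·4) = 2√3 ℏ
Numerically, |L| = 3.464 × (1.05×10⁻³⁴ J·s) = 3.64×10⁻³⁴ J·s.

|L| = 3.64×10⁻³⁴ J·s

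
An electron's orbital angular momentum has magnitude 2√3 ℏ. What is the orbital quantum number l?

l = 3

Since |L|² = l(l+1)ℏ², l(l+1) = 12.
The positive root is l = 3.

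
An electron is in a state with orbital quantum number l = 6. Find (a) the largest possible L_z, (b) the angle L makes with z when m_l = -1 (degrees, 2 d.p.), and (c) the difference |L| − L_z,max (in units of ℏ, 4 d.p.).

L_z,max = 6ℏ; θ(m_l=-1) ≈ 98.88°; |L|−L_z,max ≈ 0.4807ℏ

L_z,max = lℏ = 6ℏ.
For m_l = -1: cos θ = -1/√42, θ ≈ 98.88°.
|L| − L_z,max = (√42 − 6)ℏ ≈ 0.4807ℏ.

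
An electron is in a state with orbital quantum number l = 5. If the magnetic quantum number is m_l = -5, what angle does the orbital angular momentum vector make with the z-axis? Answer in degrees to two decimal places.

θ ≈ 155.91°

|L|² = l(l+1)ℏ² = 30ℏ², so |L| = √30 ℏ.
L_z = m_l ℏ = −5ℏ.
cos θ = L_z/|L| = -5/√30, so θ ≈ 155.91°.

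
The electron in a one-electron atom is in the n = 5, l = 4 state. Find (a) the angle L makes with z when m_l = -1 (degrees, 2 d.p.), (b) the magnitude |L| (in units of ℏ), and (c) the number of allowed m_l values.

For m_l = -1: cos θ = -1/√20, θ ≈ 102.92°.
|L| = ℏ√(4·5) = 2√5 ℏ ≈ 4.472ℏ.
There are 2l+1 = 9 values of m_l.

θ(m_l=-1) ≈ 102.92°; |L| = 2√5 ℏ ≈ 4.472ℏ; 9 values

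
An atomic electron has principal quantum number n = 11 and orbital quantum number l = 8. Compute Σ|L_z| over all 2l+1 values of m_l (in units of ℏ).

Σ|L_z| = 72 ℏ

The allowed m_l values are -8, -7, -6, -5, -4, -3, -2, -1, 0, 1, 2, 3, 4, 5, 6, 7, 8.
Σ|m_l| = 2·8(8+1)/2 = 72.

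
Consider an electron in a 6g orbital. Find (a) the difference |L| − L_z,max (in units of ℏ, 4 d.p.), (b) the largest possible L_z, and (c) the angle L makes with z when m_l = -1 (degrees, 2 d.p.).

The 6g subshell has l = 4.
|L| − L_z,max = (2√5 − 4)ℏ ≈ 0.4721ℏ.
L_z,max = lℏ = 4ℏ.
For m_l = -1: cos θ = -1/√20, θ ≈ 102.92°.

|L|−L_z,max ≈ 0.4721ℏ; L_z,max = 4ℏ; θ(m_l=-1) ≈ 102.92°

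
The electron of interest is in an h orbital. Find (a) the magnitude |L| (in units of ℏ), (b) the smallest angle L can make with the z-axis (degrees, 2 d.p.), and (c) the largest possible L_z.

|L| = √30 ℏ ≈ 5.477ℏ; θ_min ≈ 24.09°; L_z,max = 5ℏ

An h state has l = 5.
|L| = ℏ√(5·6) = √30 ℏ ≈ 5.477ℏ.
cos θ_min = 5/√30, so θ_min ≈ 24.09°.
L_z,max = lℏ = 5ℏ.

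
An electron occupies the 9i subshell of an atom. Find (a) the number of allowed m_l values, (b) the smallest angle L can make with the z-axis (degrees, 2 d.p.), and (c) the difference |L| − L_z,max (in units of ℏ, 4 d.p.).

For 9i, l = 6.
There are 2l+1 = 13 values of m_l.
cos θ_min = 6/√42, so θ_min ≈ 22.21°.
|L| − L_z,max = (√42 − 6)ℏ ≈ 0.4807ℏ.

13 values; θ_min ≈ 22.21°; |L|−L_z,max ≈ 0.4807ℏ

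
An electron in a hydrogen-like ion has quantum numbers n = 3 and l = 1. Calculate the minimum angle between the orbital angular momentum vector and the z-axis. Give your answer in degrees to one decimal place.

|L|² = l(l+1)ℏ² = 2ℏ², so |L| = √2 ℏ.
The smallest angle corresponds to the largest L_z, i.e. m_l = l = 1, giving L_z = 1ℏ.
cos θ_min = 1/√2, so θ_min ≈ 45.0°.

θ_min ≈ 45.0°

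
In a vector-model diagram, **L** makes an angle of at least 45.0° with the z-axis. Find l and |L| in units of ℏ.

l = 1, |L| = √2 ℏ ≈ 1.414ℏ

cos θ_min = l/√(l(l+1)) = √(l/(l+1)), so l/(l+1) = cos²(45.0°) = 0.5000.
Solving: l = 1.
Then |L| = ℏ√(1·2) = √2 ℏ.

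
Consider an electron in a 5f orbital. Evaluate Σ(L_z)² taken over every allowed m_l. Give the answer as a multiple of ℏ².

The 5f subshell has l = 3.
m_l runs from −3 to 3, i.e. {-3, -2, -1, 0, 1, 2, 3}.
Σ m_l² = 2·(1 + 4 + 9) = 28.

Σ(L_z)² = 28 ℏ²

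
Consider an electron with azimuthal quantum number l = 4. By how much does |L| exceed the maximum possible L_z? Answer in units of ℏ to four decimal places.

|L| = 2√5 ℏ ≈ 4.4721ℏ, while L_z,max = lℏ = 4ℏ.
The difference is (2√5 − 4)ℏ ≈ 0.4721ℏ.

|L| − L_z,max ≈ 0.4721ℏ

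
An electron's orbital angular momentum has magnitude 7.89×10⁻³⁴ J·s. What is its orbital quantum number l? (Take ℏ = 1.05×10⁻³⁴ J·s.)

In units of ℏ, |L| ≈ 7.514.
l(l+1) ≈ 7.514² ≈ 56.46, so l = 7.

l = 7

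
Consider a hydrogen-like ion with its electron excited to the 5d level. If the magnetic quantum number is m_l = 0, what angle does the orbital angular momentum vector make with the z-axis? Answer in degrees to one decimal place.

θ ≈ 90.0°

The 5d level has l = 2.
|L| = ℏ√(l(l+1)) = √6 ℏ.
L_z = m_l ℏ = 0ℏ.
cos θ = L_z/|L| = 0/√6, so θ ≈ 90.0°.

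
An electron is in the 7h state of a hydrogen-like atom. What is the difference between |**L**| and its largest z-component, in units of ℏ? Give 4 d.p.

The 7h subshell has l = 5.
|L| = √30 ℏ ≈ 5.4772ℏ, while L_z,max = lℏ = 5ℏ.
The difference is (√30 − 5)ℏ ≈ 0.4772ℏ.

|L| − L_z,max ≈ 0.4772ℏ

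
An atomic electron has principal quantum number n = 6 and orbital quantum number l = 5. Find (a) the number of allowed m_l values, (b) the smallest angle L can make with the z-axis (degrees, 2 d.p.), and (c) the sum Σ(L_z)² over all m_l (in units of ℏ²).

11 values; θ_min ≈ 24.09°; Σ(L_z)² = 110 ℏ²

There are 2l+1 = 11 values of m_l.
cos θ_min = 5/√30, so θ_min ≈ 24.09°.
Σ m_l² = 110, so Σ(L_z)² = 110 ℏ².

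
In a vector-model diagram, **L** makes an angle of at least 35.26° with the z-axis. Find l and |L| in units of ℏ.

l = 2, |L| = √6 ℏ ≈ 2.449ℏ

At minimum angle, m_l = l, so cos θ = l/√(l(l+1)); cos²θ = l/(l+1) = 0.6667.
Thus l = 0.6667/(1 − 0.6667) ≈ 2.
Then |L| = ℏ√(2·3) = √6 ℏ.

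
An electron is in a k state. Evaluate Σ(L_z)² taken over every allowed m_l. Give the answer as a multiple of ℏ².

Σ(L_z)² = 280 ℏ²

A k state has l = 7.
m_l runs from −7 to 7, i.e. {-7, -6, -5, -4, -3, -2, -1, 0, 1, 2, 3, 4, 5, 6, 7}.
Σ m_l² = l(l+1)(2l+1)/3 = 7·8·15/3 = 280.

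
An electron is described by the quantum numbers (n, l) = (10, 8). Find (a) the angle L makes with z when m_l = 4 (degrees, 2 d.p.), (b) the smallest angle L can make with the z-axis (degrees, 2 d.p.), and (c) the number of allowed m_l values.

For m_l = 4: cos θ = 4/√72, θ ≈ 61.87°.
cos θ_min = 8/√72, so θ_min ≈ 19.47°.
There are 2l+1 = 17 values of m_l.

θ(m_l=4) ≈ 61.87°; θ_min ≈ 19.47°; 17 values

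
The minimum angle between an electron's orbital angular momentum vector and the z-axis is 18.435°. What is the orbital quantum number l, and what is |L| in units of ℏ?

l = 9, |L| = 3√10 ℏ ≈ 9.487ℏ

cos θ_min = l/√(l(l+1)) = √(l/(l+1)), so l/(l+1) = cos²(18.435°) = 0.9000.
Solving: l = 9.
Then |L| = ℏ√(9·10) = 3√10 ℏ.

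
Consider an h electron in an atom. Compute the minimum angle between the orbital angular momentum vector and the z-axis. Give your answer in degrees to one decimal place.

An h state has l = 5.
|L| = ℏ√(l(l+1)) = √30 ℏ.
The smallest angle corresponds to the largest L_z, i.e. m_l = l = 5, giving L_z = 5ℏ.
cos θ_min = 5/√30, so θ_min ≈ 24.1°.

θ_min ≈ 24.1°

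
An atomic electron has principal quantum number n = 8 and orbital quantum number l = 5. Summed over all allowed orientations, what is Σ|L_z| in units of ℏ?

Σ|L_z| = 30 ℏ

The allowed m_l values are -5, -4, -3, -2, -1, 0, 1, 2, 3, 4, 5.
Σ|m_l| = 2(1+2+…+5) = 30.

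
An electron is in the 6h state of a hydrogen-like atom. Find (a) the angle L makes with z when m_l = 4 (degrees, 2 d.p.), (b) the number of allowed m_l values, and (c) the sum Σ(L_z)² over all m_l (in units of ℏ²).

For 6h, l = 5.
For m_l = 4: cos θ = 4/√30, θ ≈ 43.09°.
There are 2l+1 = 11 values of m_l.
Σ m_l² = 110, so Σ(L_z)² = 110 ℏ².

θ(m_l=4) ≈ 43.09°; 11 values; Σ(L_z)² = 110 ℏ²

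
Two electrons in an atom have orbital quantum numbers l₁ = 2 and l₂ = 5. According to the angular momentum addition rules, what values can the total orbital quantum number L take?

L = 3, 4, 5, 6, 7

The total orbital quantum number L ranges from |l₁ − l₂| to l₁ + l₂ in integer steps.
L ∈ {3, 4, 5, 6, 7}.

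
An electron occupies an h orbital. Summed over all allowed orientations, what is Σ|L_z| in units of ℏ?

For an h orbital, l = 5.
The allowed m_l values are -5, -4, -3, -2, -1, 0, 1, 2, 3, 4, 5.
Σ|m_l| = 2(1+2+…+5) = 30.

Σ|L_z| = 30 ℏ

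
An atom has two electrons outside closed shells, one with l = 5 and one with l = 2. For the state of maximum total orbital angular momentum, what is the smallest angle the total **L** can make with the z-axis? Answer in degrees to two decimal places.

The total orbital quantum number L ranges from |l₁ − l₂| to l₁ + l₂ in integer steps.
Allowed values: L = 3, 4, 5, 6, 7.
The maximum is L = 7, with |L_tot| = ℏ√(7·8) = 2√14 ℏ.
The minimum angle with z is arccos(7/√56) ≈ 20.70°.

θ_min ≈ 20.70°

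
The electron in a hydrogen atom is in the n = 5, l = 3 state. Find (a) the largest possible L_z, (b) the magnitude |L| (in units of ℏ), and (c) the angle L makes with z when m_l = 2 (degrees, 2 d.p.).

L_z,max = lℏ = 3ℏ.
|L| = ℏ√(3·4) = 2√3 ℏ ≈ 3.464ℏ.
For m_l = 2: cos θ = 2/√12, θ ≈ 54.74°.

L_z,max = 3ℏ; |L| = 2√3 ℏ ≈ 3.464ℏ; θ(m_l=2) ≈ 54.74°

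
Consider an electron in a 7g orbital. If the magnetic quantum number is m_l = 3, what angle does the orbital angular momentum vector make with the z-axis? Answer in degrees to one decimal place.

7g means n = 7, l = 4.
|L| = √(l(l+1)) ℏ = 2√5 ℏ.
L_z = m_l ℏ = 3ℏ.
cos θ = L_z/|L| = 3/√20, so θ ≈ 47.9°.

θ ≈ 47.9°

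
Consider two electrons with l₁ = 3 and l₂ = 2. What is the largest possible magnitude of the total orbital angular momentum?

Angular momentum addition gives L = |l₁ − l₂|, …, l₁ + l₂.
So L can be 1, 2, 3, 4, 5.
The largest magnitude corresponds to L = 5: |L_tot| = ℏ√(5·6) = √30 ℏ.

|L_tot|_max = √30 ℏ ≈ 5.477ℏ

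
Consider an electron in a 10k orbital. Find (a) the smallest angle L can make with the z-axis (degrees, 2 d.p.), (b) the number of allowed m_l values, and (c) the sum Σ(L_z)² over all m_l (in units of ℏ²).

θ_min ≈ 20.70°; 15 values; Σ(L_z)² = 280 ℏ²

For 10k, l = 7.
cos θ_min = 7/√56, so θ_min ≈ 20.70°.
There are 2l+1 = 15 values of m_l.
Σ m_l² = 280, so Σ(L_z)² = 280 ℏ².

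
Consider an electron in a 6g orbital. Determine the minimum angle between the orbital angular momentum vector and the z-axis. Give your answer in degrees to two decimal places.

θ_min ≈ 26.57°

The 6g subshell has l = 4.
|L| = ℏ√(l(l+1)) = 2√5 ℏ.
The smallest angle corresponds to the largest L_z, i.e. m_l = l = 4, giving L_z = 4ℏ.
cos θ_min = 4/√20, so θ_min ≈ 26.57°.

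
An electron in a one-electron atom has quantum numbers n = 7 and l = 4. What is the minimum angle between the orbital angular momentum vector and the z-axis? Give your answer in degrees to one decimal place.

|L| = √(l(l+1)) ℏ = 2√5 ℏ.
The smallest angle corresponds to the largest L_z, i.e. m_l = l = 4, giving L_z = 4ℏ.
cos θ_min = 4/√20, so θ_min ≈ 26.6°.

θ_min ≈ 26.6°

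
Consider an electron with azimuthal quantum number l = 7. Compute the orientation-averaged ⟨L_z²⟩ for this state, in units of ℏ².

The allowed m_l values are -7, -6, -5, -4, -3, -2, -1, 0, 1, 2, 3, 4, 5, 6, 7.
⟨L_z²⟩ = ℏ²·l(l+1)/3 = 18.67ℏ².

⟨L_z²⟩ = 18.67 ℏ²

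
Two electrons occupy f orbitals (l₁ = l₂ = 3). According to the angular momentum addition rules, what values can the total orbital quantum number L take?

L = 0, 1, 2, 3, 4, 5, 6

Angular momentum addition gives L = |l₁ − l₂|, …, l₁ + l₂.
So L can be 0, 1, 2, 3, 4, 5, 6.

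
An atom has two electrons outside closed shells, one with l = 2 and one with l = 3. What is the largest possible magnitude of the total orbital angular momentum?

|L_tot|_max = √30 ℏ ≈ 5.477ℏ

The total orbital quantum number L ranges from |l₁ − l₂| to l₁ + l₂ in integer steps.
L ∈ {1, 2, 3, 4, 5}.
The largest magnitude corresponds to L = 5: |L_tot| = ℏ√(5·6) = √30 ℏ.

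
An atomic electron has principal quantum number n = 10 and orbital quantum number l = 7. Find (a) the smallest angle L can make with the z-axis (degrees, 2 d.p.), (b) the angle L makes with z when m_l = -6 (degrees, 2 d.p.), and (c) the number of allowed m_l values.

cos θ_min = 7/√56, so θ_min ≈ 20.70°.
For m_l = -6: cos θ = -6/√56, θ ≈ 143.30°.
There are 2l+1 = 15 values of m_l.

θ_min ≈ 20.70°; θ(m_l=-6) ≈ 143.30°; 15 values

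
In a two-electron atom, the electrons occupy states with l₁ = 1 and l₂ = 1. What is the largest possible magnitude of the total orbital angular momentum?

|L_tot|_max = √6 ℏ ≈ 2.449ℏ

Angular momentum addition gives L = |l₁ − l₂|, …, l₁ + l₂.
So L can be 0, 1, 2.
The largest magnitude corresponds to L = 2: |L_tot| = ℏ√(2·3) = √6 ℏ.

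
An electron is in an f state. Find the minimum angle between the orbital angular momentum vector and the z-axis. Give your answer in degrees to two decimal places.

The letter f corresponds to l = 3.
|L| = √(l(l+1)) ℏ = 2√3 ℏ.
The smallest angle corresponds to the largest L_z, i.e. m_l = l = 3, giving L_z = 3ℏ.
cos θ_min = 3/√12, so θ_min ≈ 30.00°.

θ_min ≈ 30.00°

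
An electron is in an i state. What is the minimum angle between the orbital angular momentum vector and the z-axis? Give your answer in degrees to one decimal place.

θ_min ≈ 22.2°

For an i orbital, l = 6.
|L|² = l(l+1)ℏ² = 42ℏ², so |L| = √42 ℏ.
The smallest angle corresponds to the largest L_z, i.e. m_l = l = 6, giving L_z = 6ℏ.
cos θ_min = 6/√42, so θ_min ≈ 22.2°.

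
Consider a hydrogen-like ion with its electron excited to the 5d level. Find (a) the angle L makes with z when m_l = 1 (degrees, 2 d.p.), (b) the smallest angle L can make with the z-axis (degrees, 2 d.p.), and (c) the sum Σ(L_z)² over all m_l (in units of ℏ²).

The 5d level has l = 2.
For m_l = 1: cos θ = 1/√6, θ ≈ 65.91°.
cos θ_min = 2/√6, so θ_min ≈ 35.26°.
Σ m_l² = 10, so Σ(L_z)² = 10 ℏ².

θ(m_l=1) ≈ 65.91°; θ_min ≈ 35.26°; Σ(L_z)² = 10 ℏ²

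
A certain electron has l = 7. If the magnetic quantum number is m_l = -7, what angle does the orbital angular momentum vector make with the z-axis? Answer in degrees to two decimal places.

|L| = √(l(l+1)) ℏ = 2√14 ℏ.
L_z = m_l ℏ = −7ℏ.
cos θ = L_z/|L| = -7/√56, so θ ≈ 159.30°.

θ ≈ 159.30°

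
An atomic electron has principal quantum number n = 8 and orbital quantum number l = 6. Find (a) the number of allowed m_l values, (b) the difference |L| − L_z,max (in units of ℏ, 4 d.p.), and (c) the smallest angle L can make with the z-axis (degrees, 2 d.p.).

13 values; |L|−L_z,max ≈ 0.4807ℏ; θ_min ≈ 22.21°

There are 2l+1 = 13 values of m_l.
|L| − L_z,max = (√42 − 6)ℏ ≈ 0.4807ℏ.
cos θ_min = 6/√42, so θ_min ≈ 22.21°.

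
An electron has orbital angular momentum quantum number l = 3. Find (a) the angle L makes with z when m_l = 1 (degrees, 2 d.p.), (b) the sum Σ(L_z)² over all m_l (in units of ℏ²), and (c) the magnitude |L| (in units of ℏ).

For m_l = 1: cos θ = 1/√12, θ ≈ 73.22°.
Σ m_l² = 28, so Σ(L_z)² = 28 ℏ².
|L| = ℏ√(3·4) = 2√3 ℏ ≈ 3.464ℏ.

θ(m_l=1) ≈ 73.22°; Σ(L_z)² = 28 ℏ²; |L| = 2√3 ℏ ≈ 3.464ℏ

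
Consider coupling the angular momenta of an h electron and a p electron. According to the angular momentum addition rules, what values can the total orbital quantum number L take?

By the triangle rule, |l₁ − l₂| ≤ L ≤ l₁ + l₂.
Allowed values: L = 4, 5, 6.

L = 4, 5, 6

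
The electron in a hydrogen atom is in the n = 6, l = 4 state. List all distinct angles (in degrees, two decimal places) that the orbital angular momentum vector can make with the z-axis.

θ ∈ {26.57°, 47.87°, 63.43°, 77.08°, 90.00°, 102.92°, 116.57°, 132.13°, 153.43°}

|L|² = l(l+1)ℏ² = 20ℏ², so |L| = 2√5 ℏ.
cos θ = m_l/√20 for each m_l ∈ {-4, -3, -2, -1, 0, 1, 2, 3, 4}.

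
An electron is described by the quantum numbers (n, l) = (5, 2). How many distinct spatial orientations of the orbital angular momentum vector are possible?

The number of m_l values is 2l + 1 = 2·2 + 1 = 5.

5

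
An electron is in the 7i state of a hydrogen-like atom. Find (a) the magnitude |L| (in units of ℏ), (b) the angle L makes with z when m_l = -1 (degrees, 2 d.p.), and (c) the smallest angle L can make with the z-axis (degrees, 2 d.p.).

For 7i, l = 6.
|L| = ℏ√(6·7) = √42 ℏ ≈ 6.481ℏ.
For m_l = -1: cos θ = -1/√42, θ ≈ 98.88°.
cos θ_min = 6/√42, so θ_min ≈ 22.21°.

|L| = √42 ℏ ≈ 6.481ℏ; θ(m_l=-1) ≈ 98.88°; θ_min ≈ 22.21°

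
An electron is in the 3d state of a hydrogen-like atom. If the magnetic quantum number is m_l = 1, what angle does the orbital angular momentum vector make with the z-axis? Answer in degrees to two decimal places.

θ ≈ 65.91°

For 3d, l = 2.
|L|² = l(l+1)ℏ² = 6ℏ², so |L| = √6 ℏ.
L_z = m_l ℏ = 1ℏ.
cos θ = L_z/|L| = 1/√6, so θ ≈ 65.91°.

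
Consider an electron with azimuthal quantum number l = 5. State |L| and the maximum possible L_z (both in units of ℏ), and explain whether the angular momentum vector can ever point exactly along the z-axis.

No: L_z,max = 5ℏ < |L| = √30 ℏ ≈ 5.477ℏ

|L| = √30 ℏ ≈ 5.4772ℏ, while L_z,max = lℏ = 5ℏ.
Since |L| > L_z,max, the vector can never point exactly along z; the closest it comes is θ_min = arccos(5/√30) ≈ 24.1°.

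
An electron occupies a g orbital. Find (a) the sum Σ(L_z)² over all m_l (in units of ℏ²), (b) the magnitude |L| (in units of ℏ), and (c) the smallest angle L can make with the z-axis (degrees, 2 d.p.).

The letter g corresponds to l = 4.
Σ m_l² = 60, so Σ(L_z)² = 60 ℏ².
|L| = ℏ√(4·5) = 2√5 ℏ ≈ 4.472ℏ.
cos θ_min = 4/√20, so θ_min ≈ 26.57°.

Σ(L_z)² = 60 ℏ²; |L| = 2√5 ℏ ≈ 4.472ℏ; θ_min ≈ 26.57°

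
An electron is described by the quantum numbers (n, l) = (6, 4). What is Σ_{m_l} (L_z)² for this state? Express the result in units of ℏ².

Σ(L_z)² = 60 ℏ²

m_l ∈ {-4, -3, -2, -1, 0, 1, 2, 3, 4}.
Σ m_l² = 2·(1 + 4 + 9 + 16) = 60.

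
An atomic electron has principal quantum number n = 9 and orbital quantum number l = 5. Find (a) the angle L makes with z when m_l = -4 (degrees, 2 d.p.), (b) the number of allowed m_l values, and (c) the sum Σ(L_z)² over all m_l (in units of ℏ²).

θ(m_l=-4) ≈ 136.91°; 11 values; Σ(L_z)² = 110 ℏ²

For m_l = -4: cos θ = -4/√30, θ ≈ 136.91°.
There are 2l+1 = 11 values of m_l.
Σ m_l² = 110, so Σ(L_z)² = 110 ℏ².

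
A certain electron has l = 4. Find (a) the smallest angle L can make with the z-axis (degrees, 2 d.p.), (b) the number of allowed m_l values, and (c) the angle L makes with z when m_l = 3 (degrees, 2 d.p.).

cos θ_min = 4/√20, so θ_min ≈ 26.57°.
There are 2l+1 = 9 values of m_l.
For m_l = 3: cos θ = 3/√20, θ ≈ 47.87°.

θ_min ≈ 26.57°; 9 values; θ(m_l=3) ≈ 47.87°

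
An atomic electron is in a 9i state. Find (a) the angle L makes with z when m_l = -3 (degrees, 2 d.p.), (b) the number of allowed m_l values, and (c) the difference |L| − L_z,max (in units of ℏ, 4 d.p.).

θ(m_l=-3) ≈ 117.58°; 13 values; |L|−L_z,max ≈ 0.4807ℏ

The 9i subshell has l = 6.
For m_l = -3: cos θ = -3/√42, θ ≈ 117.58°.
There are 2l+1 = 13 values of m_l.
|L| − L_z,max = (√42 − 6)ℏ ≈ 0.4807ℏ.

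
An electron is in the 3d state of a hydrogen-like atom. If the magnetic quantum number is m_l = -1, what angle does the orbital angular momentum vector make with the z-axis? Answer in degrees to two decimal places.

θ ≈ 114.09°

3d means n = 3, l = 2.
|L| = ℏ√(l(l+1)) = √6 ℏ.
L_z = m_l ℏ = −1ℏ.
cos θ = L_z/|L| = -1/√6, so θ ≈ 114.09°.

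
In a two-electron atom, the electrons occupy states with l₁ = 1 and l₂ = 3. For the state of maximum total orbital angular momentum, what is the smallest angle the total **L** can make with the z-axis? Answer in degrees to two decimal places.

By the triangle rule, |l₁ − l₂| ≤ L ≤ l₁ + l₂.
L ∈ {2, 3, 4}.
The maximum is L = 4, with |L_tot| = ℏ√(4·5) = 2√5 ℏ.
The minimum angle with z is arccos(4/√20) ≈ 26.57°.

θ_min ≈ 26.57°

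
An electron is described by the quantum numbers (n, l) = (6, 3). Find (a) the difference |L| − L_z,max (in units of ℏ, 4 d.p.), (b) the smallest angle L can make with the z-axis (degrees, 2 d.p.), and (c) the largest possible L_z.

|L|−L_z,max ≈ 0.4641ℏ; θ_min ≈ 30.00°; L_z,max = 3ℏ

|L| − L_z,max = (2√3 − 3)ℏ ≈ 0.4641ℏ.
cos θ_min = 3/√12, so θ_min ≈ 30.00°.
L_z,max = lℏ = 3ℏ.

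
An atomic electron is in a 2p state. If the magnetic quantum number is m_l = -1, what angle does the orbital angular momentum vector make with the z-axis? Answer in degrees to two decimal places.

θ ≈ 135.00°

2p means n = 2, l = 1.
|L| = ℏ√(l(l+1)) = √2 ℏ.
L_z = m_l ℏ = −1ℏ.
cos θ = L_z/|L| = -1/√2, so θ ≈ 135.00°.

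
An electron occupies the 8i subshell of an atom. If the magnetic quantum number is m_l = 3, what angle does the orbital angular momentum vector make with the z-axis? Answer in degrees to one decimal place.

θ ≈ 62.4°

The 8i subshell has l = 6.
|L| = ℏ√(l(l+1)) = √42 ℏ.
L_z = m_l ℏ = 3ℏ.
cos θ = L_z/|L| = 3/√42, so θ ≈ 62.4°.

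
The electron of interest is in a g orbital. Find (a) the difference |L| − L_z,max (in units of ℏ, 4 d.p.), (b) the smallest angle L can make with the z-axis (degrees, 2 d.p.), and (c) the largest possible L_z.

|L|−L_z,max ≈ 0.4721ℏ; θ_min ≈ 26.57°; L_z,max = 4ℏ

The letter g corresponds to l = 4.
|L| − L_z,max = (2√5 − 4)ℏ ≈ 0.4721ℏ.
cos θ_min = 4/√20, so θ_min ≈ 26.57°.
L_z,max = lℏ = 4ℏ.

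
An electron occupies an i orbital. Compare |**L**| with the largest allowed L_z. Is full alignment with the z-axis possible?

No: L_z,max = 6ℏ < |L| = √42 ℏ ≈ 6.481ℏ

The letter i corresponds to l = 6.
|L| = √42 ℏ ≈ 6.4807ℏ, while L_z,max = lℏ = 6ℏ.
Since |L| > L_z,max, the vector can never point exactly along z; the closest it comes is θ_min = arccos(6/√42) ≈ 22.2°.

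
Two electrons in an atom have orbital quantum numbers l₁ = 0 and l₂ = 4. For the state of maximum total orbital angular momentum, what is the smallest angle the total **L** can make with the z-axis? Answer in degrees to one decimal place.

θ_min ≈ 26.6°

By the triangle rule, |l₁ − l₂| ≤ L ≤ l₁ + l₂.
L ∈ {4}.
The maximum is L = 4, with |L_tot| = ℏ√(4·5) = 2√5 ℏ.
The minimum angle with z is arccos(4/√20) ≈ 26.6°.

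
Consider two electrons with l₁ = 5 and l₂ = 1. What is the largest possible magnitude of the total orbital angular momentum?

The total orbital quantum number L ranges from |l₁ − l₂| to l₁ + l₂ in integer steps.
Allowed values: L = 4, 5, 6.
The largest magnitude corresponds to L = 6: |L_tot| = ℏ√(6·7) = √42 ℏ.

|L_tot|_max = √42 ℏ ≈ 6.481ℏ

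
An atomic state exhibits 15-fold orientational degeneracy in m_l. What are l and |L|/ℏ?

l = 7, |L| = 2√14 ℏ ≈ 7.483ℏ

15 = 2l + 1, so l = (15−1)/2 = 7.
|L| = ℏ√(l(l+1)) = ℏ√(7·8) = 2√14 ℏ.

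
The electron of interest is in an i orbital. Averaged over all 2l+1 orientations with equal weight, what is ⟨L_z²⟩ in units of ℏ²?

The letter i corresponds to l = 6.
m_l ∈ {-6, -5, -4, -3, -2, -1, 0, 1, 2, 3, 4, 5, 6}.
⟨L_z²⟩ = ℏ²·(Σ m_l²)/(2l+1) = ℏ²·182/13 = 14ℏ².

⟨L_z²⟩ = 14 ℏ²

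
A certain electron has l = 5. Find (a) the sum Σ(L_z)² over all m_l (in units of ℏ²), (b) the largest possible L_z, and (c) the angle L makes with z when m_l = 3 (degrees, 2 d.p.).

Σ(L_z)² = 110 ℏ²; L_z,max = 5ℏ; θ(m_l=3) ≈ 56.79°

Σ m_l² = 110, so Σ(L_z)² = 110 ℏ².
L_z,max = lℏ = 5ℏ.
For m_l = 3: cos θ = 3/√30, θ ≈ 56.79°.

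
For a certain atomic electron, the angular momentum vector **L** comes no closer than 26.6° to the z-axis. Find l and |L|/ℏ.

cos θ_min = l/√(l(l+1)) = √(l/(l+1)), so l/(l+1) = cos²(26.6°) = 0.7995.
Thus l = 0.7995/(1 − 0.7995) ≈ 4.
Then |L| = ℏ√(4·5) = 2√5 ℏ.

l = 4, |L| = 2√5 ℏ ≈ 4.472ℏ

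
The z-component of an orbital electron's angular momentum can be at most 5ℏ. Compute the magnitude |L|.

L_z,max = lℏ, so l = 5.
Then |L| = ℏ√(5·6) = √30 ℏ.

|L| = √30 ℏ ≈ 5.477ℏ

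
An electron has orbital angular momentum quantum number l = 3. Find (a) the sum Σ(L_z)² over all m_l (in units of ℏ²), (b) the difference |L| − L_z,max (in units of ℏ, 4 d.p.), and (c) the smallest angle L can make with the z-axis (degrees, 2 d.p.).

Σ m_l² = 28, so Σ(L_z)² = 28 ℏ².
|L| − L_z,max = (2√3 − 3)ℏ ≈ 0.4641ℏ.
cos θ_min = 3/√12, so θ_min ≈ 30.00°.

Σ(L_z)² = 28 ℏ²; |L|−L_z,max ≈ 0.4641ℏ; θ_min ≈ 30.00°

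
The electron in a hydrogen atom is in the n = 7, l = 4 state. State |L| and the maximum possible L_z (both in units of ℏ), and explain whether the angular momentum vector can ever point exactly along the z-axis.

|L| = 2√5 ℏ ≈ 4.4721ℏ, while L_z,max = lℏ = 4ℏ.
Since |L| > L_z,max, the vector can never point exactly along z; the closest it comes is θ_min = arccos(4/√20) ≈ 26.6°.

No: L_z,max = 4ℏ < |L| = 2√5 ℏ ≈ 4.472ℏ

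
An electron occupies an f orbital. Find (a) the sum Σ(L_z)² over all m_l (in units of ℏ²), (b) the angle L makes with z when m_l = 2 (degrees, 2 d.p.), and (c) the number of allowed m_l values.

For an f orbital, l = 3.
Σ m_l² = 28, so Σ(L_z)² = 28 ℏ².
For m_l = 2: cos θ = 2/√12, θ ≈ 54.74°.
There are 2l+1 = 7 values of m_l.

Σ(L_z)² = 28 ℏ²; θ(m_l=2) ≈ 54.74°; 7 values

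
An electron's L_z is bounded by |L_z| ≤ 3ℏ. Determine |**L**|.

L_z,max = lℏ, so l = 3.
|L| = √(l(l+1)) ℏ = 2√3 ℏ.

|L| = 2√3 ℏ ≈ 3.464ℏ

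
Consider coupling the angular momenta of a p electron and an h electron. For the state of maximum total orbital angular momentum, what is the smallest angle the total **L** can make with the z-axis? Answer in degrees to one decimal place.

L runs from |1 − 5| = 4 to 1 + 5 = 6.
Allowed values: L = 4, 5, 6.
The maximum is L = 6, with |L_tot| = ℏ√(6·7) = √42 ℏ.
The minimum angle with z is arccos(6/√42) ≈ 22.2°.

θ_min ≈ 22.2°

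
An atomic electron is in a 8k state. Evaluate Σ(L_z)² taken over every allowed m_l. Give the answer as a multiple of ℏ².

The 8k subshell has l = 7.
m_l runs from −7 to 7, i.e. {-7, -6, -5, -4, -3, -2, -1, 0, 1, 2, 3, 4, 5, 6, 7}.
Summing m² from −7 to 7: Σ m_l² = 280.

Σ(L_z)² = 280 ℏ²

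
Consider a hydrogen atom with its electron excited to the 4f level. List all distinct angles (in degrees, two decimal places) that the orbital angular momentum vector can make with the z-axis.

θ ∈ {30.00°, 54.74°, 73.22°, 90.00°, 106.78°, 125.26°, 150.00°}

The 4f level has l = 3.
|L| = √(l(l+1)) ℏ = 2√3 ℏ.
cos θ = m_l/√12 for each m_l ∈ {-3, -2, -1, 0, 1, 2, 3}.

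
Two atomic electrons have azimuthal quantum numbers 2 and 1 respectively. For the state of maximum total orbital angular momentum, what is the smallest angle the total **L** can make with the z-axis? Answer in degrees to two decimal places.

θ_min ≈ 30.00°

By the triangle rule, |l₁ − l₂| ≤ L ≤ l₁ + l₂.
L ∈ {1, 2, 3}.
The maximum is L = 3, with |L_tot| = ℏ√(3·4) = 2√3 ℏ.
The minimum angle with z is arccos(3/√12) ≈ 30.00°.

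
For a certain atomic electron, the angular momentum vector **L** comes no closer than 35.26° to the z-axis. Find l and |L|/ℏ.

l = 2, |L| = √6 ℏ ≈ 2.449ℏ

cos²θ_min = l/(l+1) = 0.6667.
Solving: l = 2.
Then |L| = ℏ√(2·3) = √6 ℏ.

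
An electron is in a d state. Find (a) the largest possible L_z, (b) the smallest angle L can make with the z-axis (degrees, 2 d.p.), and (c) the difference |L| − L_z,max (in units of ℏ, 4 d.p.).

For a d orbital, l = 2.
L_z,max = lℏ = 2ℏ.
cos θ_min = 2/√6, so θ_min ≈ 35.26°.
|L| − L_z,max = (√6 − 2)ℏ ≈ 0.4495ℏ.

L_z,max = 2ℏ; θ_min ≈ 35.26°; |L|−L_z,max ≈ 0.4495ℏ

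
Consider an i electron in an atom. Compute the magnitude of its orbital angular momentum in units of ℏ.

For an i orbital, l = 6.
|L| = ℏ√(l(l+1)) = ℏ√(6·7) = √42 ℏ

|L| = √42 ℏ ≈ 6.481ℏ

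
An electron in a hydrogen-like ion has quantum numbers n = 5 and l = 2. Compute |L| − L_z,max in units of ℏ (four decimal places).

|L| − L_z,max ≈ 0.4495ℏ

|L| = √6 ℏ ≈ 2.4495ℏ, while L_z,max = lℏ = 2ℏ.
The difference is (√6 − 2)ℏ ≈ 0.4495ℏ.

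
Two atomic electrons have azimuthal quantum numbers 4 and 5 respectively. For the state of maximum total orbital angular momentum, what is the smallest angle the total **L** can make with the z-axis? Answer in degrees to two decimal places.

Angular momentum addition gives L = |l₁ − l₂|, …, l₁ + l₂.
So L can be 1, 2, 3, 4, 5, 6, 7, 8, 9.
The maximum is L = 9, with |L_tot| = ℏ√(9·10) = 3√10 ℏ.
The minimum angle with z is arccos(9/√90) ≈ 18.43°.

θ_min ≈ 18.43°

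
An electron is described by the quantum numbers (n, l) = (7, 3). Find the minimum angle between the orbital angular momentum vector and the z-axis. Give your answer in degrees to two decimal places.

|L| = ℏ√(l(l+1)) = 2√3 ℏ.
The smallest angle corresponds to the largest L_z, i.e. m_l = l = 3, giving L_z = 3ℏ.
cos θ_min = 3/√12, so θ_min ≈ 30.00°.

θ_min ≈ 30.00°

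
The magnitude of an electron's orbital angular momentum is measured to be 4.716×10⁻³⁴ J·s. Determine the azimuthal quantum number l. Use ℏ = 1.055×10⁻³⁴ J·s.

l = 4

In units of ℏ, |L| ≈ 4.470.
l(l+1) ≈ 4.470² ≈ 19.98, so l = 4.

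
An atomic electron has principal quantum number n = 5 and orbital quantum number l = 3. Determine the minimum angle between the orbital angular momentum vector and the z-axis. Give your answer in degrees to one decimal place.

θ_min ≈ 30.0°

|L|² = l(l+1)ℏ² = 12ℏ², so |L| = 2√3 ℏ.
The smallest angle corresponds to the largest L_z, i.e. m_l = l = 3, giving L_z = 3ℏ.
cos θ_min = 3/√12, so θ_min ≈ 30.0°.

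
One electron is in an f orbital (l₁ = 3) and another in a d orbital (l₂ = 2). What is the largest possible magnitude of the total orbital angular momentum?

|L_tot|_max = √30 ℏ ≈ 5.477ℏ

The total orbital quantum number L ranges from |l₁ − l₂| to l₁ + l₂ in integer steps.
L ∈ {1, 2, 3, 4, 5}.
The largest magnitude corresponds to L = 5: |L_tot| = ℏ√(5·6) = √30 ℏ.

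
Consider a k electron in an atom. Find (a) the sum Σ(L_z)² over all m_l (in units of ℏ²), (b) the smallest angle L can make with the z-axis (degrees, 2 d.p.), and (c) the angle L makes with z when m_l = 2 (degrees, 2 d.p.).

K corresponds to l = 7.
Σ m_l² = 280, so Σ(L_z)² = 280 ℏ².
cos θ_min = 7/√56, so θ_min ≈ 20.70°.
For m_l = 2: cos θ = 2/√56, θ ≈ 74.50°.

Σ(L_z)² = 280 ℏ²; θ_min ≈ 20.70°; θ(m_l=2) ≈ 74.50°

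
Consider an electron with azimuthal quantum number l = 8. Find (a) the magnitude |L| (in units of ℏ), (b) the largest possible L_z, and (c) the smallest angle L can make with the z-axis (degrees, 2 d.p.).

|L| = 6√2 ℏ ≈ 8.485ℏ; L_z,max = 8ℏ; θ_min ≈ 19.47°

|L| = ℏ√(8·9) = 6√2 ℏ ≈ 8.485ℏ.
L_z,max = lℏ = 8ℏ.
cos θ_min = 8/√72, so θ_min ≈ 19.47°.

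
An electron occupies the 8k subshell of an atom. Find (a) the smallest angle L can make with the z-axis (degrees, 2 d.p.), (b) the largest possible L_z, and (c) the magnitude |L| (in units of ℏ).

The 8k subshell has l = 7.
cos θ_min = 7/√56, so θ_min ≈ 20.70°.
L_z,max = lℏ = 7ℏ.
|L| = ℏ√(7·8) = 2√14 ℏ ≈ 7.483ℏ.

θ_min ≈ 20.70°; L_z,max = 7ℏ; |L| = 2√14 ℏ ≈ 7.483ℏ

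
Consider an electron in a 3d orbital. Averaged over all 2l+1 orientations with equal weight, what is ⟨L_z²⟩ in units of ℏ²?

3d means n = 3, l = 2.
The allowed m_l values are -2, -1, 0, 1, 2.
⟨L_z²⟩ = ℏ²·l(l+1)/3 = 2ℏ².

⟨L_z²⟩ = 2 ℏ²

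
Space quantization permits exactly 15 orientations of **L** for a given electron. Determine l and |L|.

l = 7, |L| = 2√14 ℏ ≈ 7.483ℏ

Since there are 2l+1 = 15 values of m_l, l = 7.
|L| = ℏ√(l(l+1)) = ℏ√(7·8) = 2√14 ℏ.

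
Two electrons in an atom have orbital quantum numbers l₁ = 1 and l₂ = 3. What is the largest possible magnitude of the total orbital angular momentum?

By the triangle rule, |l₁ − l₂| ≤ L ≤ l₁ + l₂.
So L can be 2, 3, 4.
The largest magnitude corresponds to L = 4: |L_tot| = ℏ√(4·5) = 2√5 ℏ.

|L_tot|_max = 2√5 ℏ ≈ 4.472ℏ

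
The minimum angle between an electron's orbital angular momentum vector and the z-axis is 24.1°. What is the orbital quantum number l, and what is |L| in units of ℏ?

cos θ_min = l/√(l(l+1)) = √(l/(l+1)), so l/(l+1) = cos²(24.1°) = 0.8333.
l = cos²θ/sin²θ ≈ 5.
Then |L| = ℏ√(5·6) = √30 ℏ.

l = 5, |L| = √30 ℏ ≈ 5.477ℏ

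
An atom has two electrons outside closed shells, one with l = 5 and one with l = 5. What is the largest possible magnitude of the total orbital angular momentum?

Angular momentum addition gives L = |l₁ − l₂|, …, l₁ + l₂.
Allowed values: L = 0, 1, 2, 3, 4, 5, 6, 7, 8, 9, 10.
The largest magnitude corresponds to L = 10: |L_tot| = ℏ√(10·11) = √110 ℏ.

|L_tot|_max = √110 ℏ ≈ 10.488ℏ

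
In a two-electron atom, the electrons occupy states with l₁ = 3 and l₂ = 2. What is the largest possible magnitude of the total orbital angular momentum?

|L_tot|_max = √30 ℏ ≈ 5.477ℏ

Angular momentum addition gives L = |l₁ − l₂|, …, l₁ + l₂.
So L can be 1, 2, 3, 4, 5.
The largest magnitude corresponds to L = 5: |L_tot| = ℏ√(5·6) = √30 ℏ.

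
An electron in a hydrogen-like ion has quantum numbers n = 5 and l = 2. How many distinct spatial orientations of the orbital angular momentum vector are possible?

The number of m_l values is 2l + 1 = 2·2 + 1 = 5.

5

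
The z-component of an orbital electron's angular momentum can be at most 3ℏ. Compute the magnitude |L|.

|L| = 2√3 ℏ ≈ 3.464ℏ

L_z,max = lℏ, so l = 3.
|L| = ℏ√(l(l+1)) = 2√3 ℏ.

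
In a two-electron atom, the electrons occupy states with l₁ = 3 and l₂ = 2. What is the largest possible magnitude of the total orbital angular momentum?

L runs from |3 − 2| = 1 to 3 + 2 = 5.
So L can be 1, 2, 3, 4, 5.
The largest magnitude corresponds to L = 5: |L_tot| = ℏ√(5·6) = √30 ℏ.

|L_tot|_max = √30 ℏ ≈ 5.477ℏ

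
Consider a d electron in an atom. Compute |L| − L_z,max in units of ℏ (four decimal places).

The letter d corresponds to l = 2.
|L| = √6 ℏ ≈ 2.4495ℏ, while L_z,max = lℏ = 2ℏ.
The difference is (√6 − 2)ℏ ≈ 0.4495ℏ.

|L| − L_z,max ≈ 0.4495ℏ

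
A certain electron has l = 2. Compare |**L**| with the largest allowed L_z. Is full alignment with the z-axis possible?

No: L_z,max = 2ℏ < |L| = √6 ℏ ≈ 2.449ℏ

|L| = √6 ℏ ≈ 2.4495ℏ, while L_z,max = lℏ = 2ℏ.
Since |L| > L_z,max, the vector can never point exactly along z; the closest it comes is θ_min = arccos(2/√6) ≈ 35.3°.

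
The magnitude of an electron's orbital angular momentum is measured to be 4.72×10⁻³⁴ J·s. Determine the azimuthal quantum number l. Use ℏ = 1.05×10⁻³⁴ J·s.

In units of ℏ, |L| ≈ 4.495.
(|L|/ℏ)² = l(l+1) ≈ 20.21 ⇒ l = 4.

l = 4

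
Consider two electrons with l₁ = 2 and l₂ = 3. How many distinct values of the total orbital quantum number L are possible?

By the triangle rule, |l₁ − l₂| ≤ L ≤ l₁ + l₂.
So L can be 1, 2, 3, 4, 5.
That is 5 values.

5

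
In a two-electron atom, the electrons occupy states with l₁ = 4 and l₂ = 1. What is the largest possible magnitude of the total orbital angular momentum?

|L_tot|_max = √30 ℏ ≈ 5.477ℏ

The total orbital quantum number L ranges from |l₁ − l₂| to l₁ + l₂ in integer steps.
L ∈ {3, 4, 5}.
The largest magnitude corresponds to L = 5: |L_tot| = ℏ√(5·6) = √30 ℏ.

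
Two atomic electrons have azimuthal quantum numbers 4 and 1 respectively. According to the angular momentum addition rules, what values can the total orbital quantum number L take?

Angular momentum addition gives L = |l₁ − l₂|, …, l₁ + l₂.
Allowed values: L = 3, 4, 5.

L = 3, 4, 5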